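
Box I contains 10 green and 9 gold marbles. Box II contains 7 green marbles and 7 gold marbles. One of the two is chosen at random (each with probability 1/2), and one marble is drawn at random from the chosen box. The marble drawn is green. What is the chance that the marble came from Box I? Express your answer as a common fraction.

20/39

P(green | Box I) = 10/19; P(green | Box II) = 1/2.
P(green) = 1/2·10/19 + 1/2·1/2 = 39/76.
By Bayes' rule, P(Box I | green) = 5/19 / 39/76 = 20/39 ≈ 0.5128.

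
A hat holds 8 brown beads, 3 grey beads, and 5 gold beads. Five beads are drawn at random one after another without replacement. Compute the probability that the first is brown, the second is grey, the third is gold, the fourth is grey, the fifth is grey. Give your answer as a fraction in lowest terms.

Multiply the conditional probability of each draw in order, without replacement, so each draw removes one from its color and from the total.
P = (8/16) · (3/15) · (5/14) · (2/13) · (1/12) = 1/2184 ≈ 0.0005.

1/2184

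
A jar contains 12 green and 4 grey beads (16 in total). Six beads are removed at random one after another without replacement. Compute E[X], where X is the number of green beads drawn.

By linearity of expectation, E[X] = Σ P(draw i is green); by symmetry each draw (even without replacement) has P(green) = 12/16.
E[X] = 6 · 12/16 = 9/2 ≈ 4.5000.

9/2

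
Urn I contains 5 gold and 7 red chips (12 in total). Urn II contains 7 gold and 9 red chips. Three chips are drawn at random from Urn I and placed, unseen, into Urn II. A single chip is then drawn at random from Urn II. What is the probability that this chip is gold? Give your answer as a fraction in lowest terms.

33/76

Condition on how many of the transferred chips are gold (from Urn I: 5 gold of 12; then Urn II has 19 total).
  0 gold: C(5,0)C(7,3)/C(12,3) = 7/44; then P = 7/19
  1 gold: C(5,1)C(7,2)/C(12,3) = 21/44; then P = 8/19
  2 gold: C(5,2)C(7,1)/C(12,3) = 7/22; then P = 9/19
  3 gold: C(5,3)C(7,0)/C(12,3) = 1/22; then P = 10/19
P(gold from Urn II) = 33/76 ≈ 0.4342.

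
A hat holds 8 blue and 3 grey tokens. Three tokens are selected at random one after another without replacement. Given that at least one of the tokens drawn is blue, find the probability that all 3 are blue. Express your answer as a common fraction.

14/41

P(all 3 blue) = C(8,3)/C(11,3) = 56/165; P(at least one blue) = 1 − C(3,3)/C(11,3) = 164/165.
Since 'all 3 blue' ⊆ 'at least one blue', P(all 3 | at least one) = 56/165 / 164/165 = 14/41 ≈ 0.3415.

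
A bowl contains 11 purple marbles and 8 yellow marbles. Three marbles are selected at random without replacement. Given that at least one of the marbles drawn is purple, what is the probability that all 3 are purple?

P(all 3 purple) = C(11,3)/C(19,3) = 55/323; P(at least one purple) = 1 − C(8,3)/C(19,3) = 913/969.
Since 'all 3 purple' ⊆ 'at least one purple', P(all 3 | at least one) = 55/323 / 913/969 = 15/83 ≈ 0.1807.

15/83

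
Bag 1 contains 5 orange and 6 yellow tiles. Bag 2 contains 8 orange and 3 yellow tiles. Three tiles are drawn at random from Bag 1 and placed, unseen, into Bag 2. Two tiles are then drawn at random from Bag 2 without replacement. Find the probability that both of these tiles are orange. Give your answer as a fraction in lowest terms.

62/143

Condition on how many of the transferred tiles are orange (from Bag 1: 5 orange of 11; then Bag 2 has 14 total).
  0 orange: C(5,0)C(6,3)/C(11,3) = 4/33; then P = C(8,2)/C(14,2) = 4/13
  1 orange: C(5,1)C(6,2)/C(11,3) = 5/11; then P = C(9,2)/C(14,2) = 36/91
  2 orange: C(5,2)C(6,1)/C(11,3) = 4/11; then P = C(10,2)/C(14,2) = 45/91
  3 orange: C(5,3)C(6,0)/C(11,3) = 2/33; then P = C(11,2)/C(14,2) = 55/91
P(both orange) = 62/143 ≈ 0.4336.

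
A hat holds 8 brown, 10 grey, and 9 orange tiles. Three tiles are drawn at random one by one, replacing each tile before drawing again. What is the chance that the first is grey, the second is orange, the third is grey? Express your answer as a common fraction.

Multiply the conditional probability of each draw in order, with replacement (the composition resets each draw).
P = (10/27) · (9/27) · (10/27) = 100/2187 ≈ 0.0457.

100/2187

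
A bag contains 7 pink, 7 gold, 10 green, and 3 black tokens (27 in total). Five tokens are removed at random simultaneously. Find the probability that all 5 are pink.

7/26910

Unordered draws without replacement: count favorable combinations over C(27,5).
Favorable = C(7,5) · C(7,0) · C(10,0) · C(3,0) = 21; total = C(27,5) = 80730.
P = 21/80730 = 7/26910 ≈ 0.0003.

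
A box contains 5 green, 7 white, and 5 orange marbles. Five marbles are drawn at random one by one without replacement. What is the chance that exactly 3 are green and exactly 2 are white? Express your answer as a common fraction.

Unordered draws without replacement: count favorable combinations over C(17,5).
Favorable = C(5,3) · C(7,2) · C(5,0) = 210; total = C(17,5) = 6188.
P = 210/6188 = 15/442 ≈ 0.0339.

15/442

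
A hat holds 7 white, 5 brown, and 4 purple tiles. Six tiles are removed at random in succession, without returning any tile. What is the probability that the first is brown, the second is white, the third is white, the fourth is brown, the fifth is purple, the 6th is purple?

Multiply the conditional probability of each draw in order, without replacement, so each draw removes one from its color and from the total.
P = (5/16) · (7/15) · (6/14) · (4/13) · (4/12) · (3/11) = 1/572 ≈ 0.0017.

1/572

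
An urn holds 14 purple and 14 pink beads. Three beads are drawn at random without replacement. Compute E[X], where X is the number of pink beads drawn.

By linearity of expectation, E[X] = Σ P(draw i is pink); by symmetry each draw (even without replacement) has P(pink) = 14/28.
E[X] = 3 · 14/28 = 3/2 ≈ 1.5000.

3/2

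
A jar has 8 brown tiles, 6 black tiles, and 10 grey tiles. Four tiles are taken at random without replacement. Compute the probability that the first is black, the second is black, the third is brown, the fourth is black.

20/5313

Multiply the conditional probability of each draw in order, without replacement, so each draw removes one from its color and from the total.
P = (6/24) · (5/23) · (8/22) · (4/21) = 20/5313 ≈ 0.0038.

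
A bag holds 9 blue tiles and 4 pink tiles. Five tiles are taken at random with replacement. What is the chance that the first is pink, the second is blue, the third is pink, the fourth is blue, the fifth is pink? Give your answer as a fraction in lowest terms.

Multiply the conditional probability of each draw in order, with replacement (the composition resets each draw).
P = (4/13) · (9/13) · (4/13) · (9/13) · (4/13) = 5184/371293 ≈ 0.0140.

5184/371293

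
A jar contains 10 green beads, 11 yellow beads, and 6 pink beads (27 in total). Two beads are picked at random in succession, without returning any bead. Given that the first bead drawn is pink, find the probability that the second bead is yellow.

After removing 1 pink, the jar has 11 yellow out of 26 remaining.
P(second is yellow | given) = 11/26 ≈ 0.4231.

11/26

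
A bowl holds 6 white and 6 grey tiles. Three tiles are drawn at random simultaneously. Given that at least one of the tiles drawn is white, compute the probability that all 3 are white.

P(all 3 white) = C(6,3)/C(12,3) = 1/11; P(at least one white) = 1 − C(6,3)/C(12,3) = 10/11.
Since 'all 3 white' ⊆ 'at least one white', P(all 3 | at least one) = 1/11 / 10/11 = 1/10 ≈ 0.1000.

1/10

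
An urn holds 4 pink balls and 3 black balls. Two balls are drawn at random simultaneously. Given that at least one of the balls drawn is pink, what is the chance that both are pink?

1/3

P(both pink) = C(4,2)/C(7,2) = 2/7; P(at least one pink) = 1 − C(3,2)/C(7,2) = 6/7.
Since 'both pink' ⊆ 'at least one pink', P(both | at least one) = 2/7 / 6/7 = 1/3 ≈ 0.3333.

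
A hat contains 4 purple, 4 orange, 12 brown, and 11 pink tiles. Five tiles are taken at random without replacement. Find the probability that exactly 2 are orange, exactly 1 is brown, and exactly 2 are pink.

440/18879

Unordered draws without replacement: count favorable combinations over C(31,5).
Favorable = C(4,0) · C(4,2) · C(12,1) · C(11,2) = 3960; total = C(31,5) = 169911.
P = 3960/169911 = 440/18879 ≈ 0.0233.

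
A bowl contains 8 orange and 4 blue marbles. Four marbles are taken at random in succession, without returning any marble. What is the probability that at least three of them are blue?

Sum the hypergeometric tail for j = 3,…,4 blue marbles.
Favorable = C(4,3)·C(8,1) + C(4,4)·C(8,0) = 33; total = C(12,4) = 495.
P = 33/495 = 1/15 ≈ 0.0667.

1/15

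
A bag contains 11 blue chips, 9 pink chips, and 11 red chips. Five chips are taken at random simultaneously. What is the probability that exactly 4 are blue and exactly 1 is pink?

110/6293

Unordered draws without replacement: count favorable combinations over C(31,5).
Favorable = C(11,4) · C(9,1) · C(11,0) = 2970; total = C(31,5) = 169911.
P = 2970/169911 = 110/6293 ≈ 0.0175.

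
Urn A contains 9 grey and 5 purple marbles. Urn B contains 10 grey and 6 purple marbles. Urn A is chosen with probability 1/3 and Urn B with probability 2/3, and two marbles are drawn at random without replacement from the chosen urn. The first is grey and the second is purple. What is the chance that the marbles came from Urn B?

P(E | Urn A) = 45/182; P(E | Urn B) = 1/4.
P(E) = 1/3·45/182 + 2/3·1/4 = 68/273.
By Bayes' rule, P(Urn B | E) = 1/6 / 68/273 = 91/136 ≈ 0.6691.

91/136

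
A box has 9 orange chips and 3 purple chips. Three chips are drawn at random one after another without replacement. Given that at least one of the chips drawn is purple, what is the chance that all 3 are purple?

P(all 3 purple) = C(3,3)/C(12,3) = 1/220; P(at least one purple) = 1 − C(9,3)/C(12,3) = 34/55.
Since 'all 3 purple' ⊆ 'at least one purple', P(all 3 | at least one) = 1/220 / 34/55 = 1/136 ≈ 0.0074.

1/136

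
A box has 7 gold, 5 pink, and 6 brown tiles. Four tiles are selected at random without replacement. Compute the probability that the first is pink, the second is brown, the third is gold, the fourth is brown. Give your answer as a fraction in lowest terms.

35/2448

Multiply the conditional probability of each draw in order, without replacement, so each draw removes one from its color and from the total.
P = (5/18) · (6/17) · (7/16) · (5/15) = 35/2448 ≈ 0.0143.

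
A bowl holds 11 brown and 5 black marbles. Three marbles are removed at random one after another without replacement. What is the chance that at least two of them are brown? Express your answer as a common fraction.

Sum the hypergeometric tail for j = 2,…,3 brown marbles.
Favorable = C(11,2)·C(5,1) + C(11,3)·C(5,0) = 440; total = C(16,3) = 560.
P = 440/560 = 11/14 ≈ 0.7857.

11/14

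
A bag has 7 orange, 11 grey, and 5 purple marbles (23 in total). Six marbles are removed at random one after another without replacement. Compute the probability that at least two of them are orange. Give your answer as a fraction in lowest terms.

Sum the hypergeometric tail for j = 2,…,6 orange marbles.
Favorable = C(7,2)·C(16,4) + C(7,3)·C(16,3) + C(7,4)·C(16,2) + C(7,5)·C(16,1) + C(7,6)·C(16,0) = 62363; total = C(23,6) = 100947.
P = 62363/100947 = 8909/14421 ≈ 0.6178.

8909/14421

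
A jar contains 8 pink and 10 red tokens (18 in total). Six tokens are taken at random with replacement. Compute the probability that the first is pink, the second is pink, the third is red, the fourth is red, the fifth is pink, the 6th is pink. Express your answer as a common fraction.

6400/531441

Multiply the conditional probability of each draw in order, with replacement (the composition resets each draw).
P = (8/18) · (8/18) · (10/18) · (10/18) · (8/18) · (8/18) = 6400/531441 ≈ 0.0120.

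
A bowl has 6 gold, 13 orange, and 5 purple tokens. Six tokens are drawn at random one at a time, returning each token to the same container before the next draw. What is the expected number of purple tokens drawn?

5/4

By linearity of expectation, E[X] = Σ P(draw i is purple); each independent draw has P(purple) = 5/24.
E[X] = 6 · 5/24 = 5/4 ≈ 1.2500.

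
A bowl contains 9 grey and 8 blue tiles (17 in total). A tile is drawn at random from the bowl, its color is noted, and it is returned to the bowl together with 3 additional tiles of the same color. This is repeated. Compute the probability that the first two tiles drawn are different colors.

36/85

Either blue then grey, or grey then blue; after the first draw the total is 20.
P = (8/17)·(9/20) + (9/17)·(8/20) = 36/85 ≈ 0.4235.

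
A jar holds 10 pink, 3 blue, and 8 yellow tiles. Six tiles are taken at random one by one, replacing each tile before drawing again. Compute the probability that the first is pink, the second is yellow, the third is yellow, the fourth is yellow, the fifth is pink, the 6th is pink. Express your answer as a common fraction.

512000/85766121

Multiply the conditional probability of each draw in order, with replacement (the composition resets each draw).
P = (10/21) · (8/21) · (8/21) · (8/21) · (10/21) · (10/21) = 512000/85766121 ≈ 0.0060.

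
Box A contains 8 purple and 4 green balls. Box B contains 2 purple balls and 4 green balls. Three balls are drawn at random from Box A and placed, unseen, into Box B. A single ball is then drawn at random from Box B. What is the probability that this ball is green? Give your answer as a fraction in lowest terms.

Condition on how many of the transferred balls are green (from Box A: 4 green of 12; then Box B has 9 total).
  0 green: C(4,0)C(8,3)/C(12,3) = 14/55; then P = 4/9
  1 green: C(4,1)C(8,2)/C(12,3) = 28/55; then P = 5/9
  2 green: C(4,2)C(8,1)/C(12,3) = 12/55; then P = 6/9
  3 green: C(4,3)C(8,0)/C(12,3) = 1/55; then P = 7/9
P(green from Box B) = 5/9 ≈ 0.5556.

5/9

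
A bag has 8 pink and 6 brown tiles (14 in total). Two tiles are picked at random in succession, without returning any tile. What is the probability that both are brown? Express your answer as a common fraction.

Unordered draws without replacement: count favorable combinations over C(14,2).
Favorable = C(8,0) · C(6,2) = 15; total = C(14,2) = 91.
P = 15/91 = 15/91 ≈ 0.1648.

15/91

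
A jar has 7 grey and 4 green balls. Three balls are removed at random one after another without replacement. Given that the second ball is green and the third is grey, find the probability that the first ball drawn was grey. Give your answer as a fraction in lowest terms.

2/3

P(first=grey and the second ball is green and the third is grey) = (7/11)·(4/10)·(6/9) = 28/165.
P(E) = Σ over first color = 28/165 + 14/165 = 14/55.
By Bayes, P(first=grey | E) = 28/165 / 14/55 = 2/3 ≈ 0.6667.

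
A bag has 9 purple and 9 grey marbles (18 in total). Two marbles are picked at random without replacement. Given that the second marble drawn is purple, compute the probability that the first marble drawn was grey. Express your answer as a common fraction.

9/17

P(first=grey and the second marble drawn is purple) = (9/18)·(9/17) = 9/34.
P(the second marble drawn is purple) = Σ over first color = 4/17 + 9/34 = 1/2.
By Bayes, P(first=grey | the second marble drawn is purple) = 9/34 / 1/2 = 9/17 ≈ 0.5294.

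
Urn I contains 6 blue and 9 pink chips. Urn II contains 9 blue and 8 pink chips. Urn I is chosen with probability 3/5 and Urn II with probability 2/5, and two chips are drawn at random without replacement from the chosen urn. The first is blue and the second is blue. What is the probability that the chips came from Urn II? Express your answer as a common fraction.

21/38

P(E | Urn I) = 1/7; P(E | Urn II) = 9/34.
P(E) = 3/5·1/7 + 2/5·9/34 = 114/595.
By Bayes' rule, P(Urn II | E) = 9/85 / 114/595 = 21/38 ≈ 0.5526.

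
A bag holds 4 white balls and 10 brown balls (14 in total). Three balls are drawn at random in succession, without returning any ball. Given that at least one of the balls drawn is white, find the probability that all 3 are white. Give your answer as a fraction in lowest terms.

1/61

P(all 3 white) = C(4,3)/C(14,3) = 1/91; P(at least one white) = 1 − C(10,3)/C(14,3) = 61/91.
Since 'all 3 white' ⊆ 'at least one white', P(all 3 | at least one) = 1/91 / 61/91 = 1/61 ≈ 0.0164.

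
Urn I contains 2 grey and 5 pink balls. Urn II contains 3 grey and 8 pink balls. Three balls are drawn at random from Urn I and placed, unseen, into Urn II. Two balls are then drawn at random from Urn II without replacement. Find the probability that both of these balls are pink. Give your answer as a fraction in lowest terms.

326/637

Condition on how many of the transferred balls are pink (from Urn I: 5 pink of 7; then Urn II has 14 total).
  1 pink: C(5,1)C(2,2)/C(7,3) = 1/7; then P = C(9,2)/C(14,2) = 36/91
  2 pink: C(5,2)C(2,1)/C(7,3) = 4/7; then P = C(10,2)/C(14,2) = 45/91
  3 pink: C(5,3)C(2,0)/C(7,3) = 2/7; then P = C(11,2)/C(14,2) = 55/91
P(both pink) = 326/637 ≈ 0.5118.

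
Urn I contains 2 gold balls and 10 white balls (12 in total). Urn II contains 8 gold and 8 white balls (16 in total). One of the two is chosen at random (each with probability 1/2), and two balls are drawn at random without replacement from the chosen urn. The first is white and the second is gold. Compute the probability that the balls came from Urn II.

P(E | Urn I) = 5/33; P(E | Urn II) = 4/15.
P(E) = 1/2·5/33 + 1/2·4/15 = 23/110.
By Bayes' rule, P(Urn II | E) = 2/15 / 23/110 = 44/69 ≈ 0.6377.

44/69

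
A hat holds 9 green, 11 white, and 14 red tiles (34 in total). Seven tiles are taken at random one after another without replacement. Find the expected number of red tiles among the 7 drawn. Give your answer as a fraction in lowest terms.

By linearity of expectation, E[X] = Σ P(draw i is red); by symmetry each draw (even without replacement) has P(red) = 14/34.
E[X] = 7 · 14/34 = 49/17 ≈ 2.8824.

49/17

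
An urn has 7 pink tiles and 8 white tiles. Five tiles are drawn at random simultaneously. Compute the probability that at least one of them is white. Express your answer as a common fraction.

Use the complement: P(at least one white) = 1 − P(no white).
P(none) = C(7,5)/C(15,5) = 21/3003.
So P = 1 − 21/3003 = 142/143 ≈ 0.9930.

142/143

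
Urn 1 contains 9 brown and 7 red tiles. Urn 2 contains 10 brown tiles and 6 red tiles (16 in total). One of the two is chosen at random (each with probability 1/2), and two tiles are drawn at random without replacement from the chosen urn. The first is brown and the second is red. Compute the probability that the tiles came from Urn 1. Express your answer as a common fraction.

21/41

P(E | Urn 1) = 21/80; P(E | Urn 2) = 1/4.
P(E) = 1/2·21/80 + 1/2·1/4 = 41/160.
By Bayes' rule, P(Urn 1 | E) = 21/160 / 41/160 = 21/41 ≈ 0.5122.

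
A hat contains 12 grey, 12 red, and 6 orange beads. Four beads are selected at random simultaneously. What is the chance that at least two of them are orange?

Sum the hypergeometric tail for j = 2,…,4 orange beads.
Favorable = C(6,2)·C(24,2) + C(6,3)·C(24,1) + C(6,4)·C(24,0) = 4635; total = C(30,4) = 27405.
P = 4635/27405 = 103/609 ≈ 0.1691.

103/609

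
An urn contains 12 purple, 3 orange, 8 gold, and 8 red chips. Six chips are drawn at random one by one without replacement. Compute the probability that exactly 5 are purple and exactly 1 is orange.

Unordered draws without replacement: count favorable combinations over C(31,6).
Favorable = C(12,5) · C(3,1) · C(8,0) · C(8,0) = 2376; total = C(31,6) = 736281.
P = 2376/736281 = 264/81809 ≈ 0.0032.

264/81809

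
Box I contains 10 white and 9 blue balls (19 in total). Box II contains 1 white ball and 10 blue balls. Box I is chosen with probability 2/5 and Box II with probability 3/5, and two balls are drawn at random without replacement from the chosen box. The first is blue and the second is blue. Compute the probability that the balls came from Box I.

88/601

P(E | Box I) = 4/19; P(E | Box II) = 9/11.
P(E) = 2/5·4/19 + 3/5·9/11 = 601/1045.
By Bayes' rule, P(Box I | E) = 8/95 / 601/1045 = 88/601 ≈ 0.1464.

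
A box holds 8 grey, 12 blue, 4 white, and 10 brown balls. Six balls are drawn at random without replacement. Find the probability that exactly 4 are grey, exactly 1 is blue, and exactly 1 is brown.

Unordered draws without replacement: count favorable combinations over C(34,6).
Favorable = C(8,4) · C(12,1) · C(4,0) · C(10,1) = 8400; total = C(34,6) = 1344904.
P = 8400/1344904 = 1050/168113 ≈ 0.0062.

1050/168113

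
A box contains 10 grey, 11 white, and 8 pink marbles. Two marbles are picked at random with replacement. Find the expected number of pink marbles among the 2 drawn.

16/29

By linearity of expectation, E[X] = Σ P(draw i is pink); each independent draw has P(pink) = 8/29.
E[X] = 2 · 8/29 = 16/29 ≈ 0.5517.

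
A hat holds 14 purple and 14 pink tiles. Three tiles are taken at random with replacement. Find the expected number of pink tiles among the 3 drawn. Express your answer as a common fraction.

By linearity of expectation, E[X] = Σ P(draw i is pink); each independent draw has P(pink) = 14/28.
E[X] = 3 · 14/28 = 3/2 ≈ 1.5000.

3/2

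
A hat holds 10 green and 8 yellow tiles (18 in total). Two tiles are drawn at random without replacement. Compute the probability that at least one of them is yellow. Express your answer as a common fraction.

Use the complement: P(at least one yellow) = 1 − P(no yellow).
P(none) = C(10,2)/C(18,2) = 45/153.
So P = 1 − 45/153 = 12/17 ≈ 0.7059.

12/17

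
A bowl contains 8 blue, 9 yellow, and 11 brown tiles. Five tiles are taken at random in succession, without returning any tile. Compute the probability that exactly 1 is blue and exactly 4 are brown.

Unordered draws without replacement: count favorable combinations over C(28,5).
Favorable = C(8,1) · C(9,0) · C(11,4) = 2640; total = C(28,5) = 98280.
P = 2640/98280 = 22/819 ≈ 0.0269.

22/819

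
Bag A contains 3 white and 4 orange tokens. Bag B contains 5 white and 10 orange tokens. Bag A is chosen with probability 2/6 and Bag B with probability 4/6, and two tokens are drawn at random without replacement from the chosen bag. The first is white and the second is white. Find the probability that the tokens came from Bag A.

3/7

P(E | Bag A) = 1/7; P(E | Bag B) = 2/21.
P(E) = 1/3·1/7 + 2/3·2/21 = 1/9.
By Bayes' rule, P(Bag A | E) = 1/21 / 1/9 = 3/7 ≈ 0.4286.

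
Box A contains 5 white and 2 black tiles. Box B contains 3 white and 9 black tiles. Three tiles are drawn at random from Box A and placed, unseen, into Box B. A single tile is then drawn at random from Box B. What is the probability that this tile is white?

Condition on how many of the transferred tiles are white (from Box A: 5 white of 7; then Box B has 15 total).
  1 white: C(5,1)C(2,2)/C(7,3) = 1/7; then P = 4/15
  2 white: C(5,2)C(2,1)/C(7,3) = 4/7; then P = 5/15
  3 white: C(5,3)C(2,0)/C(7,3) = 2/7; then P = 6/15
P(white from Box B) = 12/35 ≈ 0.3429.

12/35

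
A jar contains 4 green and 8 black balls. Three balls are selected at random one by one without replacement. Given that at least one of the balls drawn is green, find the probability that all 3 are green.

1/41

P(all 3 green) = C(4,3)/C(12,3) = 1/55; P(at least one green) = 1 − C(8,3)/C(12,3) = 41/55.
Since 'all 3 green' ⊆ 'at least one green', P(all 3 | at least one) = 1/55 / 41/55 = 1/41 ≈ 0.0244.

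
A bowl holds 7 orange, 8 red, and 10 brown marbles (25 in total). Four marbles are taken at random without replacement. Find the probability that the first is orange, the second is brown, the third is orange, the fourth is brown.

Multiply the conditional probability of each draw in order, without replacement, so each draw removes one from its color and from the total.
P = (7/25) · (10/24) · (6/23) · (9/22) = 63/5060 ≈ 0.0125.

63/5060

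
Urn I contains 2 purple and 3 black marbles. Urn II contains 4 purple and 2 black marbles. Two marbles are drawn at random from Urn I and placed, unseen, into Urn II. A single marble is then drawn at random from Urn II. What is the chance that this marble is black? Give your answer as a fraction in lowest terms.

2/5

Condition on how many of the transferred marbles are black (from Urn I: 3 black of 5; then Urn II has 8 total).
  0 black: C(3,0)C(2,2)/C(5,2) = 1/10; then P = 2/8
  1 black: C(3,1)C(2,1)/C(5,2) = 3/5; then P = 3/8
  2 black: C(3,2)C(2,0)/C(5,2) = 3/10; then P = 4/8
P(black from Urn II) = 2/5 ≈ 0.4000.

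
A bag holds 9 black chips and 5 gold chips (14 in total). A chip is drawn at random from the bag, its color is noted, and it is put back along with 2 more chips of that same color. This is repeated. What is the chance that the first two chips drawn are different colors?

Either gold then black, or black then gold; after the first draw the total is 16.
P = (5/14)·(9/16) + (9/14)·(5/16) = 45/112 ≈ 0.4018.

45/112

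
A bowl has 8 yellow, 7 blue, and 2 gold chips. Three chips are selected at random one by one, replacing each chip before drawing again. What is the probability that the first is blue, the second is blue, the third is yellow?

392/4913

Multiply the conditional probability of each draw in order, with replacement (the composition resets each draw).
P = (7/17) · (7/17) · (8/17) = 392/4913 ≈ 0.0798.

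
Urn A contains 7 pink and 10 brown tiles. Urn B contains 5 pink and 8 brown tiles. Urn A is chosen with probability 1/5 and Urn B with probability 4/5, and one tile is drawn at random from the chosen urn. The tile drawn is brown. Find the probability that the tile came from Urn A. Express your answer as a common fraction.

P(brown | Urn A) = 10/17; P(brown | Urn B) = 8/13.
P(brown) = 1/5·10/17 + 4/5·8/13 = 674/1105.
By Bayes' rule, P(Urn A | brown) = 2/17 / 674/1105 = 65/337 ≈ 0.1929.

65/337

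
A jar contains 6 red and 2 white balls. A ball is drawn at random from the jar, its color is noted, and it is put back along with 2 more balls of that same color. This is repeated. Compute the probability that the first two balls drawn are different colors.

3/10

Either red then white, or white then red; after the first draw the total is 10.
P = (6/8)·(2/10) + (2/8)·(6/10) = 3/10 ≈ 0.3000.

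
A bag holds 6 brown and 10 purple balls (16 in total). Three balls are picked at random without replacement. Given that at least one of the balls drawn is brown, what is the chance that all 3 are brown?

1/22

P(all 3 brown) = C(6,3)/C(16,3) = 1/28; P(at least one brown) = 1 − C(10,3)/C(16,3) = 11/14.
Since 'all 3 brown' ⊆ 'at least one brown', P(all 3 | at least one) = 1/28 / 11/14 = 1/22 ≈ 0.0455.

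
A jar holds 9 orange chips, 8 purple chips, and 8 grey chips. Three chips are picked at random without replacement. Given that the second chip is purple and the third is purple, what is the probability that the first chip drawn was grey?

8/23

P(first=grey and the second chip is purple and the third is purple) = (8/25)·(8/24)·(7/23) = 56/1725.
P(E) = Σ over first color = 21/575 + 14/575 + 56/1725 = 7/75.
By Bayes, P(first=grey | E) = 56/1725 / 7/75 = 8/23 ≈ 0.3478.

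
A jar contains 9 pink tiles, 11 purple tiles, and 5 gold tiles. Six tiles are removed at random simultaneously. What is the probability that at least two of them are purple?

Sum the hypergeometric tail for j = 2,…,6 purple tiles.
Favorable = C(11,2)·C(14,4) + C(11,3)·C(14,3) + C(11,4)·C(14,2) + C(11,5)·C(14,1) + C(11,6)·C(14,0) = 152075; total = C(25,6) = 177100.
P = 152075/177100 = 79/92 ≈ 0.8587.

79/92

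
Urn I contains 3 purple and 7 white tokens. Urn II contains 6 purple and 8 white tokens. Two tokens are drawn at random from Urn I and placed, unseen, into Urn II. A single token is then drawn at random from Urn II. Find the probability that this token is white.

Condition on how many of the transferred tokens are white (from Urn I: 7 white of 10; then Urn II has 16 total).
  0 white: C(7,0)C(3,2)/C(10,2) = 1/15; then P = 8/16
  1 white: C(7,1)C(3,1)/C(10,2) = 7/15; then P = 9/16
  2 white: C(7,2)C(3,0)/C(10,2) = 7/15; then P = 10/16
P(white from Urn II) = 47/80 ≈ 0.5875.

47/80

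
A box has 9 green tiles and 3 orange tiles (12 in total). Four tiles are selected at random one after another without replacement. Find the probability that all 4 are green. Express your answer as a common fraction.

14/55

Multiply the conditional probability of each draw in order, without replacement, so each draw removes one from its color and from the total.
P = (9/12) · (8/11) · (7/10) · (6/9) = 14/55 ≈ 0.2545.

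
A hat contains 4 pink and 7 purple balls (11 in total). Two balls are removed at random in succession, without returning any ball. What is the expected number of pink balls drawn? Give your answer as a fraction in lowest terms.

8/11

By linearity of expectation, E[X] = Σ P(draw i is pink); by symmetry each draw (even without replacement) has P(pink) = 4/11.
E[X] = 2 · 4/11 = 8/11 ≈ 0.7273.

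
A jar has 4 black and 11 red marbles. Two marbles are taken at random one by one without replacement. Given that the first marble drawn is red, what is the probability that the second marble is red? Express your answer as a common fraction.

5/7

After removing 1 red, the jar has 10 red out of 14 remaining.
P(second is red | given) = 10/14 = 5/7 ≈ 0.7143.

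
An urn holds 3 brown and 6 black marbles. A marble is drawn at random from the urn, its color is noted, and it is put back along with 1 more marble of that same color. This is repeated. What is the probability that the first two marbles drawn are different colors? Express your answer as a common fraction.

2/5

Either brown then black, or black then brown; after the first draw the total is 10.
P = (3/9)·(6/10) + (6/9)·(3/10) = 2/5 ≈ 0.4000.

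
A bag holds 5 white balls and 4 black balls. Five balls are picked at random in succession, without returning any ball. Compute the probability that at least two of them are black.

5/6

Sum the hypergeometric tail for j = 2,…,4 black balls.
Favorable = C(4,2)·C(5,3) + C(4,3)·C(5,2) + C(4,4)·C(5,1) = 105; total = C(9,5) = 126.
P = 105/126 = 5/6 ≈ 0.8333.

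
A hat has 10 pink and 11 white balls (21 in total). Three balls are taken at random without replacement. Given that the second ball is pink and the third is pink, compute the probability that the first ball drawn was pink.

8/19

P(first=pink and the second ball is pink and the third is pink) = (10/21)·(9/20)·(8/19) = 12/133.
P(E) = Σ over first color = 12/133 + 33/266 = 3/14.
By Bayes, P(first=pink | E) = 12/133 / 3/14 = 8/19 ≈ 0.4211.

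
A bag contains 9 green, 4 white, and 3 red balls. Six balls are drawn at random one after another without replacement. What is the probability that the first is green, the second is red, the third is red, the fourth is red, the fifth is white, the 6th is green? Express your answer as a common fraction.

3/10010

Multiply the conditional probability of each draw in order, without replacement, so each draw removes one from its color and from the total.
P = (9/16) · (3/15) · (2/14) · (1/13) · (4/12) · (8/11) = 3/10010 ≈ 0.0003.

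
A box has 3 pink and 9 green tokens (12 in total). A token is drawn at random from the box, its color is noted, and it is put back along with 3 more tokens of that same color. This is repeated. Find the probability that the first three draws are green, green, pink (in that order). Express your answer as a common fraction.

1/10

Track the composition after each reinforcement of +3.
P = (9/12) · (12/15) · (3/18) = 1/10 ≈ 0.1000.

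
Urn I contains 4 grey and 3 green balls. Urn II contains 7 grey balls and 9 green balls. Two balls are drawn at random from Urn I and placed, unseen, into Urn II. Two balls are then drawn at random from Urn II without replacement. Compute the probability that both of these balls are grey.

Condition on how many of the transferred balls are grey (from Urn I: 4 grey of 7; then Urn II has 18 total).
  0 grey: C(4,0)C(3,2)/C(7,2) = 1/7; then P = C(7,2)/C(18,2) = 7/51
  1 grey: C(4,1)C(3,1)/C(7,2) = 4/7; then P = C(8,2)/C(18,2) = 28/153
  2 grey: C(4,2)C(3,0)/C(7,2) = 2/7; then P = C(9,2)/C(18,2) = 4/17
P(both grey) = 205/1071 ≈ 0.1914.

205/1071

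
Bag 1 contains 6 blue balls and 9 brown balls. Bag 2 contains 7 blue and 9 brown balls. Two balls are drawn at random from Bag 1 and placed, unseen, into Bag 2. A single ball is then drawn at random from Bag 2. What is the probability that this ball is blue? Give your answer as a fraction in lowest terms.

13/30

Condition on how many of the transferred balls are blue (from Bag 1: 6 blue of 15; then Bag 2 has 18 total).
  0 blue: C(6,0)C(9,2)/C(15,2) = 12/35; then P = 7/18
  1 blue: C(6,1)C(9,1)/C(15,2) = 18/35; then P = 8/18
  2 blue: C(6,2)C(9,0)/C(15,2) = 1/7; then P = 9/18
P(blue from Bag 2) = 13/30 ≈ 0.4333.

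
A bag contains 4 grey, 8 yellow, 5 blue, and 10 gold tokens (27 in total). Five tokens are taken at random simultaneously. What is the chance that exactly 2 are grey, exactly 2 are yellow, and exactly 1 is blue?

Unordered draws without replacement: count favorable combinations over C(27,5).
Favorable = C(4,2) · C(8,2) · C(5,1) · C(10,0) = 840; total = C(27,5) = 80730.
P = 840/80730 = 28/2691 ≈ 0.0104.

28/2691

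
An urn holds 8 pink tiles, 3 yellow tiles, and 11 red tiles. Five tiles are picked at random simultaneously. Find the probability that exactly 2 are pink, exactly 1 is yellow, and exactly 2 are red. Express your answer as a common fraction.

Unordered draws without replacement: count favorable combinations over C(22,5).
Favorable = C(8,2) · C(3,1) · C(11,2) = 4620; total = C(22,5) = 26334.
P = 4620/26334 = 10/57 ≈ 0.1754.

10/57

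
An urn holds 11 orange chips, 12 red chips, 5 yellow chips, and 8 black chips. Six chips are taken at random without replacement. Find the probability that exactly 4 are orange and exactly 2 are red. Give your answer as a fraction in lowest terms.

Unordered draws without replacement: count favorable combinations over C(36,6).
Favorable = C(11,4) · C(12,2) · C(5,0) · C(8,0) = 21780; total = C(36,6) = 1947792.
P = 21780/1947792 = 165/14756 ≈ 0.0112.

165/14756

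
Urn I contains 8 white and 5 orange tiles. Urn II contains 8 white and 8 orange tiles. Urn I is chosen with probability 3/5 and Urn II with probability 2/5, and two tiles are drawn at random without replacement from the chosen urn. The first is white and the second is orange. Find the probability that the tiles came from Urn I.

P(E | Urn I) = 10/39; P(E | Urn II) = 4/15.
P(E) = 3/5·10/39 + 2/5·4/15 = 254/975.
By Bayes' rule, P(Urn I | E) = 2/13 / 254/975 = 75/127 ≈ 0.5906.

75/127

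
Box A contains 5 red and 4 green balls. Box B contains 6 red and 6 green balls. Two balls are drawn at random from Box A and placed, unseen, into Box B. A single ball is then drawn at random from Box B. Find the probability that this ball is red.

Condition on how many of the transferred balls are red (from Box A: 5 red of 9; then Box B has 14 total).
  0 red: C(5,0)C(4,2)/C(9,2) = 1/6; then P = 6/14
  1 red: C(5,1)C(4,1)/C(9,2) = 5/9; then P = 7/14
  2 red: C(5,2)C(4,0)/C(9,2) = 5/18; then P = 8/14
P(red from Box B) = 32/63 ≈ 0.5079.

32/63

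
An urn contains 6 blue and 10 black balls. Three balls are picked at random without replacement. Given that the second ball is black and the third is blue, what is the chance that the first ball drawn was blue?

P(first=blue and the second ball is black and the third is blue) = (6/16)·(10/15)·(5/14) = 5/56.
P(E) = Σ over first color = 5/56 + 9/56 = 1/4.
By Bayes, P(first=blue | E) = 5/56 / 1/4 = 5/14 ≈ 0.3571.

5/14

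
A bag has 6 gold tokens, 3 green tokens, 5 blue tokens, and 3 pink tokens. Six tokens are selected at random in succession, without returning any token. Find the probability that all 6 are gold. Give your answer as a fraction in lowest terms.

Unordered draws without replacement: count favorable combinations over C(17,6).
Favorable = C(6,6) · C(3,0) · C(5,0) · C(3,0) = 1; total = C(17,6) = 12376.
P = 1/12376 = 1/12376 ≈ 0.0001.

1/12376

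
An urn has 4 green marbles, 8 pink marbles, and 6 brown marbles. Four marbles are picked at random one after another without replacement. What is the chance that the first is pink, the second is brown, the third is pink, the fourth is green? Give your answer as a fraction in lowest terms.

Multiply the conditional probability of each draw in order, without replacement, so each draw removes one from its color and from the total.
P = (8/18) · (6/17) · (7/16) · (4/15) = 14/765 ≈ 0.0183.

14/765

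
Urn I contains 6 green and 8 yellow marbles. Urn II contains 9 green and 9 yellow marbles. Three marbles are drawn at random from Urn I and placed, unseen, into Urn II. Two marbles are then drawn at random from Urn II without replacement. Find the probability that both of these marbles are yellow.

794/3185

Condition on how many of the transferred marbles are yellow (from Urn I: 8 yellow of 14; then Urn II has 21 total).
  0 yellow: C(8,0)C(6,3)/C(14,3) = 5/91; then P = C(9,2)/C(21,2) = 6/35
  1 yellow: C(8,1)C(6,2)/C(14,3) = 30/91; then P = C(10,2)/C(21,2) = 3/14
  2 yellow: C(8,2)C(6,1)/C(14,3) = 6/13; then P = C(11,2)/C(21,2) = 11/42
  3 yellow: C(8,3)C(6,0)/C(14,3) = 2/13; then P = C(12,2)/C(21,2) = 11/35
P(both yellow) = 794/3185 ≈ 0.2493.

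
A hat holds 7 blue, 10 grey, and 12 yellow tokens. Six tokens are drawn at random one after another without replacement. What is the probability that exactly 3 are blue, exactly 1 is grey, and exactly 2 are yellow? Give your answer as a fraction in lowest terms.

Unordered draws without replacement: count favorable combinations over C(29,6).
Favorable = C(7,3) · C(10,1) · C(12,2) = 23100; total = C(29,6) = 475020.
P = 23100/475020 = 55/1131 ≈ 0.0486.

55/1131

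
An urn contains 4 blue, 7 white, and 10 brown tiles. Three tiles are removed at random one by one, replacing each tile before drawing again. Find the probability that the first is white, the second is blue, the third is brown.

Multiply the conditional probability of each draw in order, with replacement (the composition resets each draw).
P = (7/21) · (4/21) · (10/21) = 40/1323 ≈ 0.0302.

40/1323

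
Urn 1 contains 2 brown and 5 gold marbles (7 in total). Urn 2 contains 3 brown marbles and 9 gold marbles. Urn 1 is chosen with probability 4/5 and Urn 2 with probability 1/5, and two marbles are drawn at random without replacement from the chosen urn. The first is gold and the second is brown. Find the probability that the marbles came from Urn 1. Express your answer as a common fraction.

P(E | Urn 1) = 5/21; P(E | Urn 2) = 9/44.
P(E) = 4/5·5/21 + 1/5·9/44 = 1069/4620.
By Bayes' rule, P(Urn 1 | E) = 4/21 / 1069/4620 = 880/1069 ≈ 0.8232.

880/1069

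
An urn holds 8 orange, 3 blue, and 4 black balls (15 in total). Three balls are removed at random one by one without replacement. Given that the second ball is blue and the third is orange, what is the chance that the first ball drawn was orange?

P(first=orange and the second ball is blue and the third is orange) = (8/15)·(3/14)·(7/13) = 4/65.
P(E) = Σ over first color = 4/65 + 8/455 + 16/455 = 4/35.
By Bayes, P(first=orange | E) = 4/65 / 4/35 = 7/13 ≈ 0.5385.

7/13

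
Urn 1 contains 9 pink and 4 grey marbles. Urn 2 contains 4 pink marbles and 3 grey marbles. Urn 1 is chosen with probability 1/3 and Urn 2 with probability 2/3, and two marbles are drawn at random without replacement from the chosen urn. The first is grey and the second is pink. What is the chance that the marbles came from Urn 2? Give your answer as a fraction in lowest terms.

P(E | Urn 1) = 3/13; P(E | Urn 2) = 2/7.
P(E) = 1/3·3/13 + 2/3·2/7 = 73/273.
By Bayes' rule, P(Urn 2 | E) = 4/21 / 73/273 = 52/73 ≈ 0.7123.

52/73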